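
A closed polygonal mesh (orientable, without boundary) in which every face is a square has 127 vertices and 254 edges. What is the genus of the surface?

1

Every face is a square and each edge borders two faces, so 4F = 2·254, giving F = 127.
χ = V − E + F = 127 − 254 + 127 = 0.
For a closed orientable surface χ = 2 − 2g, so g = (2 − (0))/2 = 1.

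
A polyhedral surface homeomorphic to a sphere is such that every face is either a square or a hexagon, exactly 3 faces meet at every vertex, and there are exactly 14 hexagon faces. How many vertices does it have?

36

Let x be the number of squares; then F = 14 + x.
Edge–face incidences: 2E = 6·14 + 4·x = 84 + 4x.
Every vertex has degree 3, so 3V = 2E.
Euler: V − E + F = 2 ⇒ (2E)/3 − E + (14 + x) = 2.
Multiply by 6: 2·(2E) − 3·(2E) + 6·(14 + x) = 12, i.e. 84 + 6x − (84 + 4x) = 12.
Collecting terms: 2x = 12, so x = 6.
Then 2E = 84 + 4·6 = 108, so E = 54, V = 2E/3 = 36, F = 14 + 6 = 20.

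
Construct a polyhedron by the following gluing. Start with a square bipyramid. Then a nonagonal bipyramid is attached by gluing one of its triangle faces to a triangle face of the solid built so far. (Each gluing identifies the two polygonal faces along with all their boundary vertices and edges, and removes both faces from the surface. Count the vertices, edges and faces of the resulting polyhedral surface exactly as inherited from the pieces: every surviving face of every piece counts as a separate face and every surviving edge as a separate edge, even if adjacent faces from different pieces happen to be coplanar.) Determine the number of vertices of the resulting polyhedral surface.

14

A square bipyramid: V=6, E=12, F=8.
Attach a nonagonal bipyramid (V=11, E=27, F=18) along a 3-gon: merge 3 vertices and 3 edges, delete both glued faces → V=14, E=36, F=24.
Check: V − E + F = 14 − 36 + 24 = 2.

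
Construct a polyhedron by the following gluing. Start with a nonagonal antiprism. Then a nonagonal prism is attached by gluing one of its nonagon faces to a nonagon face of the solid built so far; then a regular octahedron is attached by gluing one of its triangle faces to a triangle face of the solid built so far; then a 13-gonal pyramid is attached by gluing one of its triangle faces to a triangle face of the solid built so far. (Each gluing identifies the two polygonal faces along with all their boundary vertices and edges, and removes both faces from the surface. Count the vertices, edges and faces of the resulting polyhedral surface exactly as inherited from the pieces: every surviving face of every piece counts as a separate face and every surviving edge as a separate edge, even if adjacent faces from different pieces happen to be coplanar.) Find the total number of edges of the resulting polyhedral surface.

86

A nonagonal antiprism: V=18, E=36, F=20.
Attach a nonagonal prism (V=18, E=27, F=11) along a 9-gon: merge 9 vertices and 9 edges, delete both glued faces → V=27, E=54, F=29.
Attach a regular octahedron (V=6, E=12, F=8) along a 3-gon: merge 3 vertices and 3 edges, delete both glued faces → V=30, E=63, F=35.
Attach a 13-gonal pyramid (V=14, E=26, F=14) along a 3-gon: merge 3 vertices and 3 edges, delete both glued faces → V=41, E=86, F=47.
Check: V − E + F = 41 − 86 + 47 = 2.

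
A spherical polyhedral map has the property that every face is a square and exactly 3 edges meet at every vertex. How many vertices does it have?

8

Each face has 4 edges and each edge borders two faces, so 2E = 4F.
Each vertex has degree 3, so 3V = 2E and hence V = 4F/3.
Euler: V − E + F = 2 ⇒ (4F/3) − (4F/2) + F = 2.
Multiply by 6: (8 − 12 + 6)F = 12, i.e. 2F = 12.
So F = 6, E = 4·6/2 = 12, V = 4·6/3 = 8.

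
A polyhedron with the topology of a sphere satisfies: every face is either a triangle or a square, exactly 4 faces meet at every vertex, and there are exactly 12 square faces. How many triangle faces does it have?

8

Let x be the number of triangles; then F = 12 + x.
Edge–face incidences: 2E = 4·12 + 3·x = 48 + 3x.
Every vertex has degree 4, so 4V = 2E.
Euler: V − E + F = 2 ⇒ (2E)/4 − E + (12 + x) = 2.
Multiply by 8: 2·(2E) − 4·(2E) + 8·(12 + x) = 16, i.e. 96 + 8x − 2·(48 + 3x) = 16.
Collecting terms: 2x = 16, so x = 8.
Then 2E = 48 + 3·8 = 72, so E = 36, V = 2E/4 = 18, F = 12 + 8 = 20.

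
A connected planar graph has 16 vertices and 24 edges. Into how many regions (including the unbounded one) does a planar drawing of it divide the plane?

10

Euler's formula for a connected plane graph: V − E + F = 2, so F = 2 − 16 + 24 = 10.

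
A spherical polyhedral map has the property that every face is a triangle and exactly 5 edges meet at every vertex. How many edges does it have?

Each face has 3 edges and each edge borders two faces, so 2E = 3F.
Each vertex has degree 5, so 5V = 2E and hence V = 3F/5.
Euler: V − E + F = 2 ⇒ (3F/5) − (3F/2) + F = 2.
Multiply by 10: (6 − 15 + 10)F = 20, i.e. 1F = 20.
So F = 20, E = 3·20/2 = 30, V = 3·20/5 = 12.

30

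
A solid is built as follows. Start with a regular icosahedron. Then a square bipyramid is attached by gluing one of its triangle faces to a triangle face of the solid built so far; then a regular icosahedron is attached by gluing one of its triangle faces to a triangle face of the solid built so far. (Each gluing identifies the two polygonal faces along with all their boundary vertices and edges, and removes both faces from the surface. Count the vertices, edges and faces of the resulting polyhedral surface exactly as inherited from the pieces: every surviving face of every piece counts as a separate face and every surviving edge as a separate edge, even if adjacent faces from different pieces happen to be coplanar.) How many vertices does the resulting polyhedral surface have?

24

A regular icosahedron: V=12, E=30, F=20.
Attach a square bipyramid (V=6, E=12, F=8) along a 3-gon: merge 3 vertices and 3 edges, delete both glued faces → V=15, E=39, F=26.
Attach a regular icosahedron (V=12, E=30, F=20) along a 3-gon: merge 3 vertices and 3 edges, delete both glued faces → V=24, E=66, F=44.
Check: V − E + F = 24 − 66 + 44 = 2.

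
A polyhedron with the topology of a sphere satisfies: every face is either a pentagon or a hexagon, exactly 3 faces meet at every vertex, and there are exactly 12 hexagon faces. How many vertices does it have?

44

Let x be the number of pentagons; then F = 12 + x.
Edge–face incidences: 2E = 6·12 + 5·x = 72 + 5x.
Every vertex has degree 3, so 3V = 2E.
Euler: V − E + F = 2 ⇒ (2E)/3 − E + (12 + x) = 2.
Multiply by 6: 2·(2E) − 3·(2E) + 6·(12 + x) = 12, i.e. 72 + 6x − (72 + 5x) = 12.
Collecting terms: x = 12.
Then 2E = 72 + 5·12 = 132, so E = 66, V = 2E/3 = 44, F = 12 + 12 = 24.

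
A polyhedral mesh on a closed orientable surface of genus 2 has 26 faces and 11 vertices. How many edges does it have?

39

For a closed orientable surface of genus 2, χ = 2 − 2·2 = -2.
E = V + F − (-2) = 11 + 26 − (-2) = 39.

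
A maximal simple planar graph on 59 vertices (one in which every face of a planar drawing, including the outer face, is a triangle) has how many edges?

171

In a plane triangulation 3F = 2E and V − E + F = 2, so E = 3V − 6 = 3·59 − 6 = 171.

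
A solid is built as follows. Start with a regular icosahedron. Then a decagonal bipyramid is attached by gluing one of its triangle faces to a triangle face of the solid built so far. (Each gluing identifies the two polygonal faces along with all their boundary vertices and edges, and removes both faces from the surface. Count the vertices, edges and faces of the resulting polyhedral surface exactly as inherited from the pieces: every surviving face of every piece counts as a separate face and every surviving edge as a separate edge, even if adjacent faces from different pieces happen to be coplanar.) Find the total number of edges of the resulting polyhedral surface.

57

A regular icosahedron: V=12, E=30, F=20.
Attach a decagonal bipyramid (V=12, E=30, F=20) along a 3-gon: merge 3 vertices and 3 edges, delete both glued faces → V=21, E=57, F=38.
Check: V − E + F = 21 − 57 + 38 = 2.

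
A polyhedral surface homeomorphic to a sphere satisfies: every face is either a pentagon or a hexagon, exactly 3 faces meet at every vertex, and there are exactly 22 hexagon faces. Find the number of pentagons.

12

Let x be the number of pentagons; then F = 22 + x.
Edge–face incidences: 2E = 6·22 + 5·x = 132 + 5x.
Every vertex has degree 3, so 3V = 2E.
Euler: V − E + F = 2 ⇒ (2E)/3 − E + (22 + x) = 2.
Multiply by 6: 2·(2E) − 3·(2E) + 6·(22 + x) = 12, i.e. 132 + 6x − (132 + 5x) = 12.
Collecting terms: x = 12.
Then 2E = 132 + 5·12 = 192, so E = 96, V = 2E/3 = 64, F = 22 + 12 = 34.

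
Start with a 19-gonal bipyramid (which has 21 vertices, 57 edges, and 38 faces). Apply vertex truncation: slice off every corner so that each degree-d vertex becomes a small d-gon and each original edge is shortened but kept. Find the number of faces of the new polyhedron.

Truncation replaces each original edge-end by a new vertex, so V′ = 2E = 114.
Each original edge survives, and each old vertex of degree d contributes d new edges; summing degrees gives Σd = 2E, so E′ = E + 2E = 3E = 171.
Each original face survives and each original vertex becomes one new face: F′ = F + V = 59.

59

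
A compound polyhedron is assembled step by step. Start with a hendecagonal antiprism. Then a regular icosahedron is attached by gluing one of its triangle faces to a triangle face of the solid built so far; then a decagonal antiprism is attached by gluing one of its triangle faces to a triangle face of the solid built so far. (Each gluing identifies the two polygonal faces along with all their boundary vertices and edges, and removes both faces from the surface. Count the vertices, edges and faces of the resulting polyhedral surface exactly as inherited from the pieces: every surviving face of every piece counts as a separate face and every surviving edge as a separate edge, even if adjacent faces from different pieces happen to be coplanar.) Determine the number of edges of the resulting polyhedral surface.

108

A hendecagonal antiprism: V=22, E=44, F=24.
Attach a regular icosahedron (V=12, E=30, F=20) along a 3-gon: merge 3 vertices and 3 edges, delete both glued faces → V=31, E=71, F=42.
Attach a decagonal antiprism (V=20, E=40, F=22) along a 3-gon: merge 3 vertices and 3 edges, delete both glued faces → V=48, E=108, F=62.
Check: V − E + F = 48 − 108 + 62 = 2.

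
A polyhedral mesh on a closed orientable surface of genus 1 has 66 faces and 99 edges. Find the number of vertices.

For a closed orientable surface of genus 1, χ = 2 − 2·1 = 0.
V = 0 + E − F = 0 + 99 − 66 = 33.

33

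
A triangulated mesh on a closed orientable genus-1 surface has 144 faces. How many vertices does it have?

72

χ = 2 − 2·1 = 0, and every face is a triangle so 3F = 2E.
E = 3·144/2 = 216. Then V = 0 + E − F = 0 + 216 − 144 = 72.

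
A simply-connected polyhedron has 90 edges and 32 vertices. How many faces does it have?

Here V − E + F = 2.
F = 2 − V + E = 2 − 32 + 90 = 60.

60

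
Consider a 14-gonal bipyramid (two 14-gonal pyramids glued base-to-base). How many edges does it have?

42

A bipyramid over an n-gon has 2n triangular faces and n + 2 vertices: V = 14 + 2 = 16, E = 3·14 = 42, F = 2·14 = 28.
Check: V − E + F = 16 − 42 + 28 = 2.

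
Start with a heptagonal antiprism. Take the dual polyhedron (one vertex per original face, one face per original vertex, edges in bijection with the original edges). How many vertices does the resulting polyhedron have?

16

The base solid has V = 14, E = 28, F = 16.
The dual swaps V and F and preserves E: V′ = F = 16, E′ = E = 28, F′ = V = 14.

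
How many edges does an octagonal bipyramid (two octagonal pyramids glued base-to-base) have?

24

A bipyramid over an n-gon has 2n triangular faces and n + 2 vertices: V = 8 + 2 = 10, E = 3·8 = 24, F = 2·8 = 16.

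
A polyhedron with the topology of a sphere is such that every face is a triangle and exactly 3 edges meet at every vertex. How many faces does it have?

Each face has 3 edges and each edge borders two faces, so 2E = 3F.
Each vertex has degree 3, so 3V = 2E and hence V = 3F/3.
Euler: V − E + F = 2 ⇒ (3F/3) − (3F/2) + F = 2.
Multiply by 6: (6 − 9 + 6)F = 12, i.e. 3F = 12.
So F = 4, E = 3·4/2 = 6, V = 3·4/3 = 4.

4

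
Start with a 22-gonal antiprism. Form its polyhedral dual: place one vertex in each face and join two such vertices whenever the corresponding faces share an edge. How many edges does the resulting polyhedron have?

88

The base solid has V = 44, E = 88, F = 46.
The dual swaps V and F and preserves E: V′ = F = 46, E′ = E = 88, F′ = V = 44.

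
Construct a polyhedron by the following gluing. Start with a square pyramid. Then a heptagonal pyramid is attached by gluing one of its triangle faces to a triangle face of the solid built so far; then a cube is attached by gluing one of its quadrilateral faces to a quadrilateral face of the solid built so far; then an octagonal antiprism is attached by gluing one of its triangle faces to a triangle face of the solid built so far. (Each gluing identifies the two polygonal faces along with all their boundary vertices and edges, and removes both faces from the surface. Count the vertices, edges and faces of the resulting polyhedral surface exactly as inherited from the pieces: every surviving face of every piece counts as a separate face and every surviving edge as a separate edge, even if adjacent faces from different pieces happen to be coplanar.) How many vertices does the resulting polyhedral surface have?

27

A square pyramid: V=5, E=8, F=5.
Attach a heptagonal pyramid (V=8, E=14, F=8) along a 3-gon: merge 3 vertices and 3 edges, delete both glued faces → V=10, E=19, F=11.
Attach a cube (V=8, E=12, F=6) along a 4-gon: merge 4 vertices and 4 edges, delete both glued faces → V=14, E=27, F=15.
Attach an octagonal antiprism (V=16, E=32, F=18) along a 3-gon: merge 3 vertices and 3 edges, delete both glued faces → V=27, E=56, F=31.
Check: V − E + F = 27 − 56 + 31 = 2.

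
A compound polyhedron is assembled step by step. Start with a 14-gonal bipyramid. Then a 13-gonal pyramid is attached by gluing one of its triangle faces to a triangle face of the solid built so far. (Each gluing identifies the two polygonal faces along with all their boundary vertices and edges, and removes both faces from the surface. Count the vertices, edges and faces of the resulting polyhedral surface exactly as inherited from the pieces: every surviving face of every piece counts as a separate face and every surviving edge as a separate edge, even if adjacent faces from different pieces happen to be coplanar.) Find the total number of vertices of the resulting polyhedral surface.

A 14-gonal bipyramid: V=16, E=42, F=28.
Attach a 13-gonal pyramid (V=14, E=26, F=14) along a 3-gon: merge 3 vertices and 3 edges, delete both glued faces → V=27, E=65, F=40.
Check: V − E + F = 27 − 65 + 40 = 2.

27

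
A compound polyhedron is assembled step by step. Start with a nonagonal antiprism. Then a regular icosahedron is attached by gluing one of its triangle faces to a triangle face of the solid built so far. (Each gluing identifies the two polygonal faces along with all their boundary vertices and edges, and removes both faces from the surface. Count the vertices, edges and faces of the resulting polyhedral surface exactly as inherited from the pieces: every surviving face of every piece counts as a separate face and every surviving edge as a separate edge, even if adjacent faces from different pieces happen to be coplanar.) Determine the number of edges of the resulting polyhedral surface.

63

A nonagonal antiprism: V=18, E=36, F=20.
Attach a regular icosahedron (V=12, E=30, F=20) along a 3-gon: merge 3 vertices and 3 edges, delete both glued faces → V=27, E=63, F=38.
Check: V − E + F = 27 − 63 + 38 = 2.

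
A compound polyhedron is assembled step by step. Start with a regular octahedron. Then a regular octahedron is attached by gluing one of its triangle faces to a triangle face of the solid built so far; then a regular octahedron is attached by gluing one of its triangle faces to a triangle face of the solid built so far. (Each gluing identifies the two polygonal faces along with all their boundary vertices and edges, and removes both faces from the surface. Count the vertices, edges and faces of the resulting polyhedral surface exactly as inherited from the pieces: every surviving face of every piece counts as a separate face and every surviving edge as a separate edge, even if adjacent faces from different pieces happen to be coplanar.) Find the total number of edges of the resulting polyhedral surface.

A regular octahedron: V=6, E=12, F=8.
Attach a regular octahedron (V=6, E=12, F=8) along a 3-gon: merge 3 vertices and 3 edges, delete both glued faces → V=9, E=21, F=14.
Attach a regular octahedron (V=6, E=12, F=8) along a 3-gon: merge 3 vertices and 3 edges, delete both glued faces → V=12, E=30, F=20.
Check: V − E + F = 12 − 30 + 20 = 2.

30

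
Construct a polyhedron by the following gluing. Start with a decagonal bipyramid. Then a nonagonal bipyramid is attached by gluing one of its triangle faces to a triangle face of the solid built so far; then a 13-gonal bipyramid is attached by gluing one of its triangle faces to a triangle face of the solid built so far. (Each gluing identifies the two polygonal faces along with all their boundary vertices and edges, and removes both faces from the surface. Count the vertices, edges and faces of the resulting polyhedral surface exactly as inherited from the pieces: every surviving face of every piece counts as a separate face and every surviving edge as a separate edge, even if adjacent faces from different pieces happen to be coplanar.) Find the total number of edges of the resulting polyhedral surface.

A decagonal bipyramid: V=12, E=30, F=20.
Attach a nonagonal bipyramid (V=11, E=27, F=18) along a 3-gon: merge 3 vertices and 3 edges, delete both glued faces → V=20, E=54, F=36.
Attach a 13-gonal bipyramid (V=15, E=39, F=26) along a 3-gon: merge 3 vertices and 3 edges, delete both glued faces → V=32, E=90, F=60.
Check: V − E + F = 32 − 90 + 60 = 2.

90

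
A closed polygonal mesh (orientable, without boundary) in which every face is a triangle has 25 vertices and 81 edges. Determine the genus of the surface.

2

Every face is a triangle and each edge borders two faces, so 3F = 2·81, giving F = 54.
χ = V − E + F = 25 − 81 + 54 = -2.
For a closed orientable surface χ = 2 − 2g, so g = (2 − (-2))/2 = 2.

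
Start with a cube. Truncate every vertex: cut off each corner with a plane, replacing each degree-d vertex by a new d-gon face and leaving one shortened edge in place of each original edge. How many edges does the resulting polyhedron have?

36

The base solid has V = 8, E = 12, F = 6.
Truncation replaces each original edge-end by a new vertex, so V′ = 2E = 24.
Each original edge survives, and each old vertex of degree d contributes d new edges; summing degrees gives Σd = 2E, so E′ = E + 2E = 3E = 36.
Each original face survives and each original vertex becomes one new face: F′ = F + V = 14.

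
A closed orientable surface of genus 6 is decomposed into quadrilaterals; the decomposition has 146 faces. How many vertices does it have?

χ = 2 − 2·6 = -10, and every face is a square so 4F = 2E.
E = 4·146/2 = 292. Then V = -10 + E − F = -10 + 292 − 146 = 136.

136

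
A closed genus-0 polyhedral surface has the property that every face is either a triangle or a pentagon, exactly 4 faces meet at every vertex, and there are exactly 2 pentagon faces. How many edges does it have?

20

Let x be the number of triangles; then F = 2 + x.
Edge–face incidences: 2E = 5·2 + 3·x = 10 + 3x.
Every vertex has degree 4, so 4V = 2E.
Euler: V − E + F = 2 ⇒ (2E)/4 − E + (2 + x) = 2.
Multiply by 8: 2·(2E) − 4·(2E) + 8·(2 + x) = 16, i.e. 16 + 8x − 2·(10 + 3x) = 16.
Collecting terms: 2x − 4 = 16, so 2x = 20, so x = 10.
Then 2E = 10 + 3·10 = 40, so E = 20, V = 2E/4 = 10, F = 2 + 10 = 12.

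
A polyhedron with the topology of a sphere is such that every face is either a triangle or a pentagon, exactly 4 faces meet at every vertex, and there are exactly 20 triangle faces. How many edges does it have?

Let x be the number of pentagons; then F = 20 + x.
Edge–face incidences: 2E = 3·20 + 5·x = 60 + 5x.
Every vertex has degree 4, so 4V = 2E.
Euler: V − E + F = 2 ⇒ (2E)/4 − E + (20 + x) = 2.
Multiply by 8: 2·(2E) − 4·(2E) + 8·(20 + x) = 16, i.e. 160 + 8x − 2·(60 + 5x) = 16.
Collecting terms: −2x + 40 = 16, so −2x = −24, so x = 12.
Then 2E = 60 + 5·12 = 120, so E = 60, V = 2E/4 = 30, F = 20 + 12 = 32.

60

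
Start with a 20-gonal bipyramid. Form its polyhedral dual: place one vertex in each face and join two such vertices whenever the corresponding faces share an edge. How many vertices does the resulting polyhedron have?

40

The base solid has V = 22, E = 60, F = 40.
The dual swaps V and F and preserves E: V′ = F = 40, E′ = E = 60, F′ = V = 22.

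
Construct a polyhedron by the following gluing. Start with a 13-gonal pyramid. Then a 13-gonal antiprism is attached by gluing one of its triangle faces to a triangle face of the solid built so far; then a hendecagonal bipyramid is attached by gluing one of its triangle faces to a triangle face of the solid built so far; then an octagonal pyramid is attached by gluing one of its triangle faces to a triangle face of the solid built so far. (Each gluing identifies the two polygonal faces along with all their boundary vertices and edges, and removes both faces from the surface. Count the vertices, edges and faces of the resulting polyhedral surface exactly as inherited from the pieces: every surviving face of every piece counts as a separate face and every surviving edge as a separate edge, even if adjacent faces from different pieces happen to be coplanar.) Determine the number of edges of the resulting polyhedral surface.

118

A 13-gonal pyramid: V=14, E=26, F=14.
Attach a 13-gonal antiprism (V=26, E=52, F=28) along a 3-gon: merge 3 vertices and 3 edges, delete both glued faces → V=37, E=75, F=40.
Attach a hendecagonal bipyramid (V=13, E=33, F=22) along a 3-gon: merge 3 vertices and 3 edges, delete both glued faces → V=47, E=105, F=60.
Attach an octagonal pyramid (V=9, E=16, F=9) along a 3-gon: merge 3 vertices and 3 edges, delete both glued faces → V=53, E=118, F=67.
Check: V − E + F = 53 − 118 + 67 = 2.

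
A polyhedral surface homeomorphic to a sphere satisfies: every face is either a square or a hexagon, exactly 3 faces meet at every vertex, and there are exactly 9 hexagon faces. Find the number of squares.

6

Let x be the number of squares; then F = 9 + x.
Edge–face incidences: 2E = 6·9 + 4·x = 54 + 4x.
Every vertex has degree 3, so 3V = 2E.
Euler: V − E + F = 2 ⇒ (2E)/3 − E + (9 + x) = 2.
Multiply by 6: 2·(2E) − 3·(2E) + 6·(9 + x) = 12, i.e. 54 + 6x − (54 + 4x) = 12.
Collecting terms: 2x = 12, so x = 6.
Then 2E = 54 + 4·6 = 78, so E = 39, V = 2E/3 = 26, F = 9 + 6 = 15.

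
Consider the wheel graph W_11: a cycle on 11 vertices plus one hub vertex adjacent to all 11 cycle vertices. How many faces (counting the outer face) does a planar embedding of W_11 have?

W_11 has V = 11 + 1 = 12 vertices and E = 2·11 = 22 edges.
By Euler's formula F = 2 − V + E = 2 − 12 + 22 = 12.

12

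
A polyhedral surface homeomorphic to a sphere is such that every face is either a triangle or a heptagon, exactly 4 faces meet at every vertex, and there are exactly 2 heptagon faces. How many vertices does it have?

14

Let x be the number of triangles; then F = 2 + x.
Edge–face incidences: 2E = 7·2 + 3·x = 14 + 3x.
Every vertex has degree 4, so 4V = 2E.
Euler: V − E + F = 2 ⇒ (2E)/4 − E + (2 + x) = 2.
Multiply by 8: 2·(2E) − 4·(2E) + 8·(2 + x) = 16, i.e. 16 + 8x − 2·(14 + 3x) = 16.
Collecting terms: 2x − 12 = 16, so 2x = 28, so x = 14.
Then 2E = 14 + 3·14 = 56, so E = 28, V = 2E/4 = 14, F = 2 + 14 = 16.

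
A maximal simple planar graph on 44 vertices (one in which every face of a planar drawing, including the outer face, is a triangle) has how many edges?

In a plane triangulation 3F = 2E and V − E + F = 2, so E = 3V − 6 = 3·44 − 6 = 126.

126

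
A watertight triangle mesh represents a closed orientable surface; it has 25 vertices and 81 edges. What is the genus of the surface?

2

Every face is a triangle and each edge borders two faces, so 3F = 2·81, giving F = 54.
χ = V − E + F = 25 − 81 + 54 = -2.
For a closed orientable surface χ = 2 − 2g, so g = (2 − (-2))/2 = 2.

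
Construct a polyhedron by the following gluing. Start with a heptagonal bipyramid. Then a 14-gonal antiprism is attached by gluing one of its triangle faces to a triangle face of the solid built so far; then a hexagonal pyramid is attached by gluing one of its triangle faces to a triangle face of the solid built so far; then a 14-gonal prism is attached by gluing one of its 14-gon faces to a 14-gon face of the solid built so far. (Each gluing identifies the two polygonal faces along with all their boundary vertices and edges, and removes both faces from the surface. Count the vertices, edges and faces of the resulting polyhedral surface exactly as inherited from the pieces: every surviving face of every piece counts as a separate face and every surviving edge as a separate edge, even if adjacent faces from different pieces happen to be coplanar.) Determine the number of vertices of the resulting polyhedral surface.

52

A heptagonal bipyramid: V=9, E=21, F=14.
Attach a 14-gonal antiprism (V=28, E=56, F=30) along a 3-gon: merge 3 vertices and 3 edges, delete both glued faces → V=34, E=74, F=42.
Attach a hexagonal pyramid (V=7, E=12, F=7) along a 3-gon: merge 3 vertices and 3 edges, delete both glued faces → V=38, E=83, F=47.
Attach a 14-gonal prism (V=28, E=42, F=16) along a 14-gon: merge 14 vertices and 14 edges, delete both glued faces → V=52, E=111, F=61.
Check: V − E + F = 52 − 111 + 61 = 2.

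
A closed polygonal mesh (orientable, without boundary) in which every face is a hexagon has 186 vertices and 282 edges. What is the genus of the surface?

Every face is a hexagon and each edge borders two faces, so 6F = 2·282, giving F = 94.
χ = V − E + F = 186 − 282 + 94 = -2.
For a closed orientable surface χ = 2 − 2g, so g = (2 − (-2))/2 = 2.

2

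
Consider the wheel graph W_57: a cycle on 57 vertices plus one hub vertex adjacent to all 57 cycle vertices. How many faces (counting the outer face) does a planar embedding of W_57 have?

58

W_57 has V = 57 + 1 = 58 vertices and E = 2·57 = 114 edges.
By Euler's formula F = 2 − V + E = 2 − 58 + 114 = 58.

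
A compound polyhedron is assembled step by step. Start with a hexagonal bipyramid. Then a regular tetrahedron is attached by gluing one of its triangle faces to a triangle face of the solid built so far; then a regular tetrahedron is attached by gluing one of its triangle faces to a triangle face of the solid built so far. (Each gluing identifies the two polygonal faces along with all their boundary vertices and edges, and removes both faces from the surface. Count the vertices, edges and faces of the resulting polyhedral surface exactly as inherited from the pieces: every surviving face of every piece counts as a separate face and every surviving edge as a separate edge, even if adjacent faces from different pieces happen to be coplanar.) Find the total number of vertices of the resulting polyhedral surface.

10

A hexagonal bipyramid: V=8, E=18, F=12.
Attach a regular tetrahedron (V=4, E=6, F=4) along a 3-gon: merge 3 vertices and 3 edges, delete both glued faces → V=9, E=21, F=14.
Attach a regular tetrahedron (V=4, E=6, F=4) along a 3-gon: merge 3 vertices and 3 edges, delete both glued faces → V=10, E=24, F=16.
Check: V − E + F = 10 − 24 + 16 = 2.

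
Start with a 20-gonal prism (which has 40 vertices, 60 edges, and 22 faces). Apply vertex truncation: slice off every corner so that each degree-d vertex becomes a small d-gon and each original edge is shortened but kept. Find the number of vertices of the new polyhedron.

Truncation replaces each original edge-end by a new vertex, so V′ = 2E = 120.
Each original edge survives, and each old vertex of degree d contributes d new edges; summing degrees gives Σd = 2E, so E′ = E + 2E = 3E = 180.
Each original face survives and each original vertex becomes one new face: F′ = F + V = 62.

120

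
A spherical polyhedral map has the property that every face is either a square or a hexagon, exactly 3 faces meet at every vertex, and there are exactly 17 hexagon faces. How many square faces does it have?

Let x be the number of squares; then F = 17 + x.
Edge–face incidences: 2E = 6·17 + 4·x = 102 + 4x.
Every vertex has degree 3, so 3V = 2E.
Euler: V − E + F = 2 ⇒ (2E)/3 − E + (17 + x) = 2.
Multiply by 6: 2·(2E) − 3·(2E) + 6·(17 + x) = 12, i.e. 102 + 6x − (102 + 4x) = 12.
Collecting terms: 2x = 12, so x = 6.
Then 2E = 102 + 4·6 = 126, so E = 63, V = 2E/3 = 42, F = 17 + 6 = 23.

6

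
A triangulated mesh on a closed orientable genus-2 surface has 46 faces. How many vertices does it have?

21

χ = 2 − 2·2 = -2, and every face is a triangle so 3F = 2E.
E = 3·46/2 = 69. Then V = -2 + E − F = -2 + 69 − 46 = 21.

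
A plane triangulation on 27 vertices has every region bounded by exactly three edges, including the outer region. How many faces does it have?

50

In a plane triangulation 3F = 2E and V − E + F = 2, so F = 2V − 4 = 2·27 − 4 = 50.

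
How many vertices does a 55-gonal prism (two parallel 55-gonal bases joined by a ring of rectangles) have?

110

A prism on an n-gon has two n-gon bases and n rectangular sides: V = 2·55 = 110, E = 3·55 = 165, F = 55 + 2 = 57.
Check: V − E + F = 110 − 165 + 57 = 2.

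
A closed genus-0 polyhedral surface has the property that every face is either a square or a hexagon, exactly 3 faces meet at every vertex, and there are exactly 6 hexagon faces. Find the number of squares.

6

Let x be the number of squares; then F = 6 + x.
Edge–face incidences: 2E = 6·6 + 4·x = 36 + 4x.
Every vertex has degree 3, so 3V = 2E.
Euler: V − E + F = 2 ⇒ (2E)/3 − E + (6 + x) = 2.
Multiply by 6: 2·(2E) − 3·(2E) + 6·(6 + x) = 12, i.e. 36 + 6x − (36 + 4x) = 12.
Collecting terms: 2x = 12, so x = 6.
Then 2E = 36 + 4·6 = 60, so E = 30, V = 2E/3 = 20, F = 6 + 6 = 12.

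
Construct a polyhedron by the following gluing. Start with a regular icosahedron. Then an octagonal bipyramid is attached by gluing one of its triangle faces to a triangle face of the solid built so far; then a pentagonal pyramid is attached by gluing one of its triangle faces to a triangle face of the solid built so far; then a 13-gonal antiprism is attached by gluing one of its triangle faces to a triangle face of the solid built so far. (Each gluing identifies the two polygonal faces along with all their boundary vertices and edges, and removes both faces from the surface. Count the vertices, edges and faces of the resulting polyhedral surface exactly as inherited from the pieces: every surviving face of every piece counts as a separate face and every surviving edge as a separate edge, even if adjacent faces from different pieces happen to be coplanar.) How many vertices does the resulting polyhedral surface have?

A regular icosahedron: V=12, E=30, F=20.
Attach an octagonal bipyramid (V=10, E=24, F=16) along a 3-gon: merge 3 vertices and 3 edges, delete both glued faces → V=19, E=51, F=34.
Attach a pentagonal pyramid (V=6, E=10, F=6) along a 3-gon: merge 3 vertices and 3 edges, delete both glued faces → V=22, E=58, F=38.
Attach a 13-gonal antiprism (V=26, E=52, F=28) along a 3-gon: merge 3 vertices and 3 edges, delete both glued faces → V=45, E=107, F=64.
Check: V − E + F = 45 − 107 + 64 = 2.

45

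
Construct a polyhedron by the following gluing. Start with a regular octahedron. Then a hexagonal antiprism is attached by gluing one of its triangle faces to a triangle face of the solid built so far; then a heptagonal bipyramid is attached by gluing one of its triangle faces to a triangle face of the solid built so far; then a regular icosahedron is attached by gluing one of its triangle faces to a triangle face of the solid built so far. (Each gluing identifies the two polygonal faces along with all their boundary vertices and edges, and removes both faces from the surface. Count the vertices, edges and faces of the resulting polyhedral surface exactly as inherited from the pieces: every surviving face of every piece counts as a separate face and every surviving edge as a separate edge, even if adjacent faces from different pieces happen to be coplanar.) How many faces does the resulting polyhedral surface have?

A regular octahedron: V=6, E=12, F=8.
Attach a hexagonal antiprism (V=12, E=24, F=14) along a 3-gon: merge 3 vertices and 3 edges, delete both glued faces → V=15, E=33, F=20.
Attach a heptagonal bipyramid (V=9, E=21, F=14) along a 3-gon: merge 3 vertices and 3 edges, delete both glued faces → V=21, E=51, F=32.
Attach a regular icosahedron (V=12, E=30, F=20) along a 3-gon: merge 3 vertices and 3 edges, delete both glued faces → V=30, E=78, F=50.
Check: V − E + F = 30 − 78 + 50 = 2.

50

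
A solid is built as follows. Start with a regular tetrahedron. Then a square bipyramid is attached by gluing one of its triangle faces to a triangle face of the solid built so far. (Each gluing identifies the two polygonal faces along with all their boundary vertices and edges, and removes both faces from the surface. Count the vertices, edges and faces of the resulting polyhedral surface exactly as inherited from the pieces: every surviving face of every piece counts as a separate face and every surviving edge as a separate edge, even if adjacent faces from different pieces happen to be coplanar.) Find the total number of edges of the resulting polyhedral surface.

15

A regular tetrahedron: V=4, E=6, F=4.
Attach a square bipyramid (V=6, E=12, F=8) along a 3-gon: merge 3 vertices and 3 edges, delete both glued faces → V=7, E=15, F=10.
Check: V − E + F = 7 − 15 + 10 = 2.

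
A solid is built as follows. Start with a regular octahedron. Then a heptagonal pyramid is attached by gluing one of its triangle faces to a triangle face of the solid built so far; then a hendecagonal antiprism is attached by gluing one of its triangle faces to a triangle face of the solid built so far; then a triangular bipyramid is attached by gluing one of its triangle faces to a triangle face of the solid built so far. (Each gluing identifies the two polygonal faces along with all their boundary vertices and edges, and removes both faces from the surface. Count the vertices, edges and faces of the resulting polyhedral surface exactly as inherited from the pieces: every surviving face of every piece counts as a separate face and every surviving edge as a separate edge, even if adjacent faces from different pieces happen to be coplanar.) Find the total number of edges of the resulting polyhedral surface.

A regular octahedron: V=6, E=12, F=8.
Attach a heptagonal pyramid (V=8, E=14, F=8) along a 3-gon: merge 3 vertices and 3 edges, delete both glued faces → V=11, E=23, F=14.
Attach a hendecagonal antiprism (V=22, E=44, F=24) along a 3-gon: merge 3 vertices and 3 edges, delete both glued faces → V=30, E=64, F=36.
Attach a triangular bipyramid (V=5, E=9, F=6) along a 3-gon: merge 3 vertices and 3 edges, delete both glued faces → V=32, E=70, F=40.
Check: V − E + F = 32 − 70 + 40 = 2.

70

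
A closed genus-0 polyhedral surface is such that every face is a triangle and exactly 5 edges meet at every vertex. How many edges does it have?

Each face has 3 edges and each edge borders two faces, so 2E = 3F.
Each vertex has degree 5, so 5V = 2E and hence V = 3F/5.
Euler: V − E + F = 2 ⇒ (3F/5) − (3F/2) + F = 2.
Multiply by 10: (6 − 15 + 10)F = 20, i.e. 1F = 20.
So F = 20, E = 3·20/2 = 30, V = 3·20/5 = 12.

30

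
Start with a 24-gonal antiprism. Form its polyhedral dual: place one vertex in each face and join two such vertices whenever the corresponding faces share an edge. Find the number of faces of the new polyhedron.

48

The base solid has V = 48, E = 96, F = 50.
The dual swaps V and F and preserves E: V′ = F = 50, E′ = E = 96, F′ = V = 48.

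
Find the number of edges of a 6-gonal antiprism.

24

An antiprism on an n-gon has two n-gon caps and 2n triangles: V = 2·6 = 12, E = 4·6 = 24, F = 2·6 + 2 = 14.
Check: V − E + F = 12 − 24 + 14 = 2.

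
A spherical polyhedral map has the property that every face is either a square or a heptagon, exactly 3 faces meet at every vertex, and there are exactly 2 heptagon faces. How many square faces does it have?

Let x be the number of squares; then F = 2 + x.
Edge–face incidences: 2E = 7·2 + 4·x = 14 + 4x.
Every vertex has degree 3, so 3V = 2E.
Euler: V − E + F = 2 ⇒ (2E)/3 − E + (2 + x) = 2.
Multiply by 6: 2·(2E) − 3·(2E) + 6·(2 + x) = 12, i.e. 12 + 6x − (14 + 4x) = 12.
Collecting terms: 2x − 2 = 12, so 2x = 14, so x = 7.
Then 2E = 14 + 4·7 = 42, so E = 21, V = 2E/3 = 14, F = 2 + 7 = 9.

7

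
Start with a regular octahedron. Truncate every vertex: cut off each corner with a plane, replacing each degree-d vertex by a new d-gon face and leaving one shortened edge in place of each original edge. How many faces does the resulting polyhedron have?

14

The base solid has V = 6, E = 12, F = 8.
Truncation replaces each original edge-end by a new vertex, so V′ = 2E = 24.
Each original edge survives, and each old vertex of degree d contributes d new edges; summing degrees gives Σd = 2E, so E′ = E + 2E = 3E = 36.
Each original face survives and each original vertex becomes one new face: F′ = F + V = 14.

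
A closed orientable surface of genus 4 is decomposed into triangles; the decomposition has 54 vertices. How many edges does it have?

χ = 2 − 2·4 = -6, and every face is a triangle so 3F = 2E.
V − E + F = -6 with E = 3F/2 gives 54 − (3/2 − 1)·F = -6, so F = 120 and E = 180.

180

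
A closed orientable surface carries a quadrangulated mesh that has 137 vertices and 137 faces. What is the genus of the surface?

Every face is a square, so 2E = 4·137 = 548, giving E = 274.
χ = V − E + F = 137 − 274 + 137 = 0.
For a closed orientable surface χ = 2 − 2g, so g = (2 − (0))/2 = 1.

1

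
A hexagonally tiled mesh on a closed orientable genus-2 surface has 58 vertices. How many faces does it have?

χ = 2 − 2·2 = -2, and every face is a hexagon so 6F = 2E.
V − E + F = -2 with E = 6F/2 gives 58 − (6/2 − 1)·F = -2, so F = 30 and E = 90.

30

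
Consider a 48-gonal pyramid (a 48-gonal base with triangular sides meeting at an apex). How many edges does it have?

96

A pyramid on an n-gon base has one n-gon and n triangles: V = 48 + 1 = 49, E = 2·48 = 96, F = 48 + 1 = 49.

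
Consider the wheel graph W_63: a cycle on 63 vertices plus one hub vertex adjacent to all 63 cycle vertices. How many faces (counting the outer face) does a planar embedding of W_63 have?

W_63 has V = 63 + 1 = 64 vertices and E = 2·63 = 126 edges.
By Euler's formula F = 2 − V + E = 2 − 64 + 126 = 64.

64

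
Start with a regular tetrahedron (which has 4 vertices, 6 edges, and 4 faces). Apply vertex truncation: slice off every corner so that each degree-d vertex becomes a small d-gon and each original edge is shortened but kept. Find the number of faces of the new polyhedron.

Truncation replaces each original edge-end by a new vertex, so V′ = 2E = 12.
Each original edge survives, and each old vertex of degree d contributes d new edges; summing degrees gives Σd = 2E, so E′ = E + 2E = 3E = 18.
Each original face survives and each original vertex becomes one new face: F′ = F + V = 8.

8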